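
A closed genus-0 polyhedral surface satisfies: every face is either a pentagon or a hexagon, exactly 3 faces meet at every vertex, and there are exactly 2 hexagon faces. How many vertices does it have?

Let x be the number of pentagons; then F = 2 + x.
Edge–face incidences: 2E = 6·2 + 5·x = 12 + 5x.
Every vertex has degree 3, so 3V = 2E.
Euler: V − E + F = 2 ⇒ (2E)/3 − E + (2 + x) = 2.
Multiply by 6: 2·(2E) − 3·(2E) + 6·(2 + x) = 12, i.e. 12 + 6x − (12 + 5x) = 12.
Collecting terms: x = 12.
Then 2E = 12 + 5·12 = 72, so E = 36, V = 2E/3 = 24, F = 2 + 12 = 14.

24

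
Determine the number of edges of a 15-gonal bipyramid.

45

A bipyramid over an n-gon has 2n triangular faces and n + 2 vertices: V = 15 + 2 = 17, E = 3·15 = 45, F = 2·15 = 30.
Check: V − E + F = 17 − 45 + 30 = 2.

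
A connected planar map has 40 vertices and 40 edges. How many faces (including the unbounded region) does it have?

2

Euler's formula for a connected plane graph: V − E + F = 2, so F = 2 − 40 + 40 = 2.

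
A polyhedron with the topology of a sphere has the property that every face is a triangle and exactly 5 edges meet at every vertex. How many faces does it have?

20

Each face has 3 edges and each edge borders two faces, so 2E = 3F.
Each vertex has degree 5, so 5V = 2E and hence V = 3F/5.
Euler: V − E + F = 2 ⇒ (3F/5) − (3F/2) + F = 2.
Multiply by 10: (6 − 15 + 10)F = 20, i.e. 1F = 20.
So F = 20, E = 3·20/2 = 30, V = 3·20/5 = 12.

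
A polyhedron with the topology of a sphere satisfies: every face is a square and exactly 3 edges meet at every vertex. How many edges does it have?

Each face has 4 edges and each edge borders two faces, so 2E = 4F.
Each vertex has degree 3, so 3V = 2E and hence V = 4F/3.
Euler: V − E + F = 2 ⇒ (4F/3) − (4F/2) + F = 2.
Multiply by 6: (8 − 12 + 6)F = 12, i.e. 2F = 12.
So F = 6, E = 4·6/2 = 12, V = 4·6/3 = 8.

12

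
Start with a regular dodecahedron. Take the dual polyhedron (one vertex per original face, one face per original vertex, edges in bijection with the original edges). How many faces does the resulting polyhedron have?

The base solid has V = 20, E = 30, F = 12.
The dual swaps V and F and preserves E: V′ = F = 12, E′ = E = 30, F′ = V = 20.

20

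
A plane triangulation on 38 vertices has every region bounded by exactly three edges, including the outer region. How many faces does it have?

72

In a plane triangulation 3F = 2E and V − E + F = 2, so F = 2V − 4 = 2·38 − 4 = 72.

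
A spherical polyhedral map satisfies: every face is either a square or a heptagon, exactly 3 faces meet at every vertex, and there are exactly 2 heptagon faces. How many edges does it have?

21

Let x be the number of squares; then F = 2 + x.
Edge–face incidences: 2E = 7·2 + 4·x = 14 + 4x.
Every vertex has degree 3, so 3V = 2E.
Euler: V − E + F = 2 ⇒ (2E)/3 − E + (2 + x) = 2.
Multiply by 6: 2·(2E) − 3·(2E) + 6·(2 + x) = 12, i.e. 12 + 6x − (14 + 4x) = 12.
Collecting terms: 2x − 2 = 12, so 2x = 14, so x = 7.
Then 2E = 14 + 4·7 = 42, so E = 21, V = 2E/3 = 14, F = 2 + 7 = 9.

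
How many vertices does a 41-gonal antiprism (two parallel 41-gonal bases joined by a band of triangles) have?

82

An antiprism on an n-gon has two n-gon caps and 2n triangles: V = 2·41 = 82, E = 4·41 = 164, F = 2·41 + 2 = 84.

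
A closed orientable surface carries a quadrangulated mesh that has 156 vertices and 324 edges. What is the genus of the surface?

Every face is a square and each edge borders two faces, so 4F = 2·324, giving F = 162.
χ = V − E + F = 156 − 324 + 162 = -6.
For a closed orientable surface χ = 2 − 2g, so g = (2 − (-6))/2 = 4.

4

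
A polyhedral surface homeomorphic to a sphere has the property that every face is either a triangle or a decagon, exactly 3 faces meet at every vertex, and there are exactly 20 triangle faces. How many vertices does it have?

60

Let x be the number of decagons; then F = 20 + x.
Edge–face incidences: 2E = 3·20 + 10·x = 60 + 10x.
Every vertex has degree 3, so 3V = 2E.
Euler: V − E + F = 2 ⇒ (2E)/3 − E + (20 + x) = 2.
Multiply by 6: 2·(2E) − 3·(2E) + 6·(20 + x) = 12, i.e. 120 + 6x − (60 + 10x) = 12.
Collecting terms: −4x + 60 = 12, so −4x = −48, so x = 12.
Then 2E = 60 + 10·12 = 180, so E = 90, V = 2E/3 = 60, F = 20 + 12 = 32.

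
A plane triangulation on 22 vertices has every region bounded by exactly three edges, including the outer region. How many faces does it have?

In a plane triangulation 3F = 2E and V − E + F = 2, so F = 2V − 4 = 2·22 − 4 = 40.

40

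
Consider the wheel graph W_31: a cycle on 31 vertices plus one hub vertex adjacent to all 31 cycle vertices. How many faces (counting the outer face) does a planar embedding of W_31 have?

32

W_31 has V = 31 + 1 = 32 vertices and E = 2·31 = 62 edges.
By Euler's formula F = 2 − V + E = 2 − 32 + 62 = 32.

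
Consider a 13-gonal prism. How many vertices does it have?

26

A prism on an n-gon has two n-gon bases and n rectangular sides: V = 2·13 = 26, E = 3·13 = 39, F = 13 + 2 = 15.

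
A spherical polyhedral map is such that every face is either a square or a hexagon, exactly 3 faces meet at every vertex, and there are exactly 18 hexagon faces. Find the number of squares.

6

Let x be the number of squares; then F = 18 + x.
Edge–face incidences: 2E = 6·18 + 4·x = 108 + 4x.
Every vertex has degree 3, so 3V = 2E.
Euler: V − E + F = 2 ⇒ (2E)/3 − E + (18 + x) = 2.
Multiply by 6: 2·(2E) − 3·(2E) + 6·(18 + x) = 12, i.e. 108 + 6x − (108 + 4x) = 12.
Collecting terms: 2x = 12, so x = 6.
Then 2E = 108 + 4·6 = 132, so E = 66, V = 2E/3 = 44, F = 18 + 6 = 24.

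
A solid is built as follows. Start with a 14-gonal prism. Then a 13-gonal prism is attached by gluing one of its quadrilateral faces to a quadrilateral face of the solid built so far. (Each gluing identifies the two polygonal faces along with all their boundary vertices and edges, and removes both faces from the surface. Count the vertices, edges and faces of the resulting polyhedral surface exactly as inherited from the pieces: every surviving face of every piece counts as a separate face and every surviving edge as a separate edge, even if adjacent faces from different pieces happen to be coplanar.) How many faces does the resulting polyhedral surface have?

A 14-gonal prism: V=28, E=42, F=16.
Attach a 13-gonal prism (V=26, E=39, F=15) along a 4-gon: merge 4 vertices and 4 edges, delete both glued faces → V=50, E=77, F=29.
Check: V − E + F = 50 − 77 + 29 = 2.

29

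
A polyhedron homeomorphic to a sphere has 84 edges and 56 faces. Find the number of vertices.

30

Here V − E + F = 2.
V = 2 + E − F = 2 + 84 − 56 = 30.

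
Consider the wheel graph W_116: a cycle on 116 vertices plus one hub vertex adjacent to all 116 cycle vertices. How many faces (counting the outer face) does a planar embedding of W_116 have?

117

W_116 has V = 116 + 1 = 117 vertices and E = 2·116 = 232 edges.
By Euler's formula F = 2 − V + E = 2 − 117 + 232 = 117.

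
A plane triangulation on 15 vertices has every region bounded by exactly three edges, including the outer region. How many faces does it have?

26

In a plane triangulation 3F = 2E and V − E + F = 2, so F = 2V − 4 = 2·15 − 4 = 26.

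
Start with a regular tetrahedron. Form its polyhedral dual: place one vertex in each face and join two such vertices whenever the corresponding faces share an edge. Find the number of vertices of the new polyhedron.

The base solid has V = 4, E = 6, F = 4.
The dual swaps V and F and preserves E: V′ = F = 4, E′ = E = 6, F′ = V = 4.

4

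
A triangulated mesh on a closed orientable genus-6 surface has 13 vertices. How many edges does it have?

χ = 2 − 2·6 = -10, and every face is a triangle so 3F = 2E.
V − E + F = -10 with E = 3F/2 gives 13 − (3/2 − 1)·F = -10, so F = 46 and E = 69.

69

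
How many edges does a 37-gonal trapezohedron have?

The n-trapezohedron (dual of the n-antiprism) has V = 2·37 + 2 = 76, E = 4·37 = 148, F = 2·37 = 74.
Check: V − E + F = 76 − 148 + 74 = 2.

148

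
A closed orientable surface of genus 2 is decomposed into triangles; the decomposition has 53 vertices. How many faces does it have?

110

χ = 2 − 2·2 = -2, and every face is a triangle so 3F = 2E.
V − E + F = -2 with E = 3F/2 gives 53 − (3/2 − 1)·F = -2, so F = 110 and E = 165.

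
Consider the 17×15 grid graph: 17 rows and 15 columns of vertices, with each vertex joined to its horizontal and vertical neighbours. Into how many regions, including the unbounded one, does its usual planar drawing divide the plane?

The grid has V = 17·15 = 255 vertices and E = 17·14 + 15·16 = 478 edges.
F = 2 − V + E = 2 − 255 + 478 = 225.

225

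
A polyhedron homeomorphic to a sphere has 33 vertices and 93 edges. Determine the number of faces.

Here V − E + F = 2.
F = 2 − V + E = 2 − 33 + 93 = 62.

62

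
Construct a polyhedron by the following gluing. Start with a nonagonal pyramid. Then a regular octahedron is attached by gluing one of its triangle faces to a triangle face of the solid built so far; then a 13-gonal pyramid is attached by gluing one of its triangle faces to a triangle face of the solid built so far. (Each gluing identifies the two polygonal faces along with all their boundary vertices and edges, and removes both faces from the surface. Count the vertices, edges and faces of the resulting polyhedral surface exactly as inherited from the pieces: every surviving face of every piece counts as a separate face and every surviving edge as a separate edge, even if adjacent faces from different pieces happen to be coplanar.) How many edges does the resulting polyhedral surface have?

A nonagonal pyramid: V=10, E=18, F=10.
Attach a regular octahedron (V=6, E=12, F=8) along a 3-gon: merge 3 vertices and 3 edges, delete both glued faces → V=13, E=27, F=16.
Attach a 13-gonal pyramid (V=14, E=26, F=14) along a 3-gon: merge 3 vertices and 3 edges, delete both glued faces → V=24, E=50, F=28.
Check: V − E + F = 24 − 50 + 28 = 2.

50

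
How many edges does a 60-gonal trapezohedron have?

The n-trapezohedron (dual of the n-antiprism) has V = 2·60 + 2 = 122, E = 4·60 = 240, F = 2·60 = 120.

240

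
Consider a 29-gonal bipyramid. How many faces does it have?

58

A bipyramid over an n-gon has 2n triangular faces and n + 2 vertices: V = 29 + 2 = 31, E = 3·29 = 87, F = 2·29 = 58.
Check: V − E + F = 31 − 87 + 58 = 2.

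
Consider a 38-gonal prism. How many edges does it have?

114

A prism on an n-gon has two n-gon bases and n rectangular sides: V = 2·38 = 76, E = 3·38 = 114, F = 38 + 2 = 40.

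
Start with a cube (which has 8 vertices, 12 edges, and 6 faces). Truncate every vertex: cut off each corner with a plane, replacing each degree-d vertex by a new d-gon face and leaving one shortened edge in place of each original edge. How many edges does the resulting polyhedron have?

36

Truncation replaces each original edge-end by a new vertex, so V′ = 2E = 24.
Each original edge survives, and each old vertex of degree d contributes d new edges; summing degrees gives Σd = 2E, so E′ = E + 2E = 3E = 36.
Each original face survives and each original vertex becomes one new face: F′ = F + V = 14.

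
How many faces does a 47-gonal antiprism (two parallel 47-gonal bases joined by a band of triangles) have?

An antiprism on an n-gon has two n-gon caps and 2n triangles: V = 2·47 = 94, E = 4·47 = 188, F = 2·47 + 2 = 96.

96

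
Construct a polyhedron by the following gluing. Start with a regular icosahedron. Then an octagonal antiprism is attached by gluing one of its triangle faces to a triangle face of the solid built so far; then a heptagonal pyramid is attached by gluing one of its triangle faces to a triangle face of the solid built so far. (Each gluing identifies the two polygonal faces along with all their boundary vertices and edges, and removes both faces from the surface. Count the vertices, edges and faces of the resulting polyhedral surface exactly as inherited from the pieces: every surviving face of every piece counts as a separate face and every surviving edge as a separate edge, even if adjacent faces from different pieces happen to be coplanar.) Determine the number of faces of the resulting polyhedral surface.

42

A regular icosahedron: V=12, E=30, F=20.
Attach an octagonal antiprism (V=16, E=32, F=18) along a 3-gon: merge 3 vertices and 3 edges, delete both glued faces → V=25, E=59, F=36.
Attach a heptagonal pyramid (V=8, E=14, F=8) along a 3-gon: merge 3 vertices and 3 edges, delete both glued faces → V=30, E=70, F=42.
Check: V − E + F = 30 − 70 + 42 = 2.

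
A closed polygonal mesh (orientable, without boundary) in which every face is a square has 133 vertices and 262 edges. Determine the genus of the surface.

Every face is a square and each edge borders two faces, so 4F = 2·262, giving F = 131.
χ = V − E + F = 133 − 262 + 131 = 2.
For a closed orientable surface χ = 2 − 2g, so g = (2 − (2))/2 = 0.

0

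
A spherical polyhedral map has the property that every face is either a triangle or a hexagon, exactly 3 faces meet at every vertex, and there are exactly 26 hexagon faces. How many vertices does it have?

56

Let x be the number of triangles; then F = 26 + x.
Edge–face incidences: 2E = 6·26 + 3·x = 156 + 3x.
Every vertex has degree 3, so 3V = 2E.
Euler: V − E + F = 2 ⇒ (2E)/3 − E + (26 + x) = 2.
Multiply by 6: 2·(2E) − 3·(2E) + 6·(26 + x) = 12, i.e. 156 + 6x − (156 + 3x) = 12.
Collecting terms: 3x = 12, so x = 4.
Then 2E = 156 + 3·4 = 168, so E = 84, V = 2E/3 = 56, F = 26 + 4 = 30.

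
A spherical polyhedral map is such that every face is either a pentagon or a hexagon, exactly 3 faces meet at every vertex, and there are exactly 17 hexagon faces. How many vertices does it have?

54

Let x be the number of pentagons; then F = 17 + x.
Edge–face incidences: 2E = 6·17 + 5·x = 102 + 5x.
Every vertex has degree 3, so 3V = 2E.
Euler: V − E + F = 2 ⇒ (2E)/3 − E + (17 + x) = 2.
Multiply by 6: 2·(2E) − 3·(2E) + 6·(17 + x) = 12, i.e. 102 + 6x − (102 + 5x) = 12.
Collecting terms: x = 12.
Then 2E = 102 + 5·12 = 162, so E = 81, V = 2E/3 = 54, F = 17 + 12 = 29.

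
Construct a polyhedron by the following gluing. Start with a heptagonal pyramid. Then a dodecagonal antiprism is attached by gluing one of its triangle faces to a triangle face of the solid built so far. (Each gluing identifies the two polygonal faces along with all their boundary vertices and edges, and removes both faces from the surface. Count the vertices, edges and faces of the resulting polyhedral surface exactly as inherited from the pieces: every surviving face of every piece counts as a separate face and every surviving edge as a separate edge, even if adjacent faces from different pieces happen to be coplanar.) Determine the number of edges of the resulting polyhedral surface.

59

A heptagonal pyramid: V=8, E=14, F=8.
Attach a dodecagonal antiprism (V=24, E=48, F=26) along a 3-gon: merge 3 vertices and 3 edges, delete both glued faces → V=29, E=59, F=32.
Check: V − E + F = 29 − 59 + 32 = 2.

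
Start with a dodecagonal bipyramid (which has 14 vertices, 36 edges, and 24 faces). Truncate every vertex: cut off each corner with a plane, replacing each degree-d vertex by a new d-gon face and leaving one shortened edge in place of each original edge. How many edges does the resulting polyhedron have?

108

Truncation replaces each original edge-end by a new vertex, so V′ = 2E = 72.
Each original edge survives, and each old vertex of degree d contributes d new edges; summing degrees gives Σd = 2E, so E′ = E + 2E = 3E = 108.
Each original face survives and each original vertex becomes one new face: F′ = F + V = 38.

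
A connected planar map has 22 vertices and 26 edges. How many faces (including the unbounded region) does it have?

6

Euler's formula for a connected plane graph: V − E + F = 2, so F = 2 − 22 + 26 = 6.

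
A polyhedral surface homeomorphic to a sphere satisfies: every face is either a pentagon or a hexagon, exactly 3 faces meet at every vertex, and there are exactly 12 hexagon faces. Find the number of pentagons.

Let x be the number of pentagons; then F = 12 + x.
Edge–face incidences: 2E = 6·12 + 5·x = 72 + 5x.
Every vertex has degree 3, so 3V = 2E.
Euler: V − E + F = 2 ⇒ (2E)/3 − E + (12 + x) = 2.
Multiply by 6: 2·(2E) − 3·(2E) + 6·(12 + x) = 12, i.e. 72 + 6x − (72 + 5x) = 12.
Collecting terms: x = 12.
Then 2E = 72 + 5·12 = 132, so E = 66, V = 2E/3 = 44, F = 12 + 12 = 24.

12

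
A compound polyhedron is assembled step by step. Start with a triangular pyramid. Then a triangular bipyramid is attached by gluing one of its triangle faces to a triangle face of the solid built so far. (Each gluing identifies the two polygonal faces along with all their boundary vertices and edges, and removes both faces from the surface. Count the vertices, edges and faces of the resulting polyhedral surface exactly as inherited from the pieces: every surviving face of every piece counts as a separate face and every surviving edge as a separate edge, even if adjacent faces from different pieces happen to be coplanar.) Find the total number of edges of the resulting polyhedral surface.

12

A triangular pyramid: V=4, E=6, F=4.
Attach a triangular bipyramid (V=5, E=9, F=6) along a 3-gon: merge 3 vertices and 3 edges, delete both glued faces → V=6, E=12, F=8.
Check: V − E + F = 6 − 12 + 8 = 2.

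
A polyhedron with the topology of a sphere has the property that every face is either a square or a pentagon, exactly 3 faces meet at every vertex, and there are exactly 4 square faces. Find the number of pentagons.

4

Let x be the number of pentagons; then F = 4 + x.
Edge–face incidences: 2E = 4·4 + 5·x = 16 + 5x.
Every vertex has degree 3, so 3V = 2E.
Euler: V − E + F = 2 ⇒ (2E)/3 − E + (4 + x) = 2.
Multiply by 6: 2·(2E) − 3·(2E) + 6·(4 + x) = 12, i.e. 24 + 6x − (16 + 5x) = 12.
Collecting terms: x + 8 = 12, so x = 4.
Then 2E = 16 + 5·4 = 36, so E = 18, V = 2E/3 = 12, F = 4 + 4 = 8.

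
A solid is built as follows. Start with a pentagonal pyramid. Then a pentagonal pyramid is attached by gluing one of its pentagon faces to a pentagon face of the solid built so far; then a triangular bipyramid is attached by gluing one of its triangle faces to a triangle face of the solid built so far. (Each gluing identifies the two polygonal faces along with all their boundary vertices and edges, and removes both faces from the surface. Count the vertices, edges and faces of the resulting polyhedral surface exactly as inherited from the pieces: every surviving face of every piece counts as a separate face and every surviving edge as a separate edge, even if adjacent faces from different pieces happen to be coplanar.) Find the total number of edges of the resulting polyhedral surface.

21

A pentagonal pyramid: V=6, E=10, F=6.
Attach a pentagonal pyramid (V=6, E=10, F=6) along a 5-gon: merge 5 vertices and 5 edges, delete both glued faces → V=7, E=15, F=10.
Attach a triangular bipyramid (V=5, E=9, F=6) along a 3-gon: merge 3 vertices and 3 edges, delete both glued faces → V=9, E=21, F=14.
Check: V − E + F = 9 − 21 + 14 = 2.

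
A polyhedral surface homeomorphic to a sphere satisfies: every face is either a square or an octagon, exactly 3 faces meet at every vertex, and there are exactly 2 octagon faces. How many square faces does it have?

8

Let x be the number of squares; then F = 2 + x.
Edge–face incidences: 2E = 8·2 + 4·x = 16 + 4x.
Every vertex has degree 3, so 3V = 2E.
Euler: V − E + F = 2 ⇒ (2E)/3 − E + (2 + x) = 2.
Multiply by 6: 2·(2E) − 3·(2E) + 6·(2 + x) = 12, i.e. 12 + 6x − (16 + 4x) = 12.
Collecting terms: 2x − 4 = 12, so 2x = 16, so x = 8.
Then 2E = 16 + 4·8 = 48, so E = 24, V = 2E/3 = 16, F = 2 + 8 = 10.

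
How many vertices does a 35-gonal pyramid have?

A pyramid on an n-gon base has one n-gon and n triangles: V = 35 + 1 = 36, E = 2·35 = 70, F = 35 + 1 = 36.

36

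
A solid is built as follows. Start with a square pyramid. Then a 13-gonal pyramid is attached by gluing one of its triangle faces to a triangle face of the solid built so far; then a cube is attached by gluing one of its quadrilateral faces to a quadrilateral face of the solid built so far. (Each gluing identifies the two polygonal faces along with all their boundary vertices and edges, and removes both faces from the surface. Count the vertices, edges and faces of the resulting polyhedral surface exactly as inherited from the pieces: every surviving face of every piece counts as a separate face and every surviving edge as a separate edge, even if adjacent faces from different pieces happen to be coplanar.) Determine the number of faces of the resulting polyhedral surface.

21

A square pyramid: V=5, E=8, F=5.
Attach a 13-gonal pyramid (V=14, E=26, F=14) along a 3-gon: merge 3 vertices and 3 edges, delete both glued faces → V=16, E=31, F=17.
Attach a cube (V=8, E=12, F=6) along a 4-gon: merge 4 vertices and 4 edges, delete both glued faces → V=20, E=39, F=21.
Check: V − E + F = 20 − 39 + 21 = 2.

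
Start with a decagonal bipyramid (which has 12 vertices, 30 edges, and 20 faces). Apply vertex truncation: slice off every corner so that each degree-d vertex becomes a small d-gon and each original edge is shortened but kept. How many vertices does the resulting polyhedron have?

60

Truncation replaces each original edge-end by a new vertex, so V′ = 2E = 60.
Each original edge survives, and each old vertex of degree d contributes d new edges; summing degrees gives Σd = 2E, so E′ = E + 2E = 3E = 90.
Each original face survives and each original vertex becomes one new face: F′ = F + V = 32.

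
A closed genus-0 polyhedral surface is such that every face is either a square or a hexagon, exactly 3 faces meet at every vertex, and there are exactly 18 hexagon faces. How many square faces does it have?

Let x be the number of squares; then F = 18 + x.
Edge–face incidences: 2E = 6·18 + 4·x = 108 + 4x.
Every vertex has degree 3, so 3V = 2E.
Euler: V − E + F = 2 ⇒ (2E)/3 − E + (18 + x) = 2.
Multiply by 6: 2·(2E) − 3·(2E) + 6·(18 + x) = 12, i.e. 108 + 6x − (108 + 4x) = 12.
Collecting terms: 2x = 12, so x = 6.
Then 2E = 108 + 4·6 = 132, so E = 66, V = 2E/3 = 44, F = 18 + 6 = 24.

6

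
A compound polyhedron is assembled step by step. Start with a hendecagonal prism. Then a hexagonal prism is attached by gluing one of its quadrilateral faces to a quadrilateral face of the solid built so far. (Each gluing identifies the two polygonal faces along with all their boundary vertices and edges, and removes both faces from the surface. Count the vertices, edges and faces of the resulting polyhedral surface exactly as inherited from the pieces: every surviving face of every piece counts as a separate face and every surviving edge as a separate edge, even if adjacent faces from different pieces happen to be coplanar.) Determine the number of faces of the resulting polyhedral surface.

19

A hendecagonal prism: V=22, E=33, F=13.
Attach a hexagonal prism (V=12, E=18, F=8) along a 4-gon: merge 4 vertices and 4 edges, delete both glued faces → V=30, E=47, F=19.
Check: V − E + F = 30 − 47 + 19 = 2.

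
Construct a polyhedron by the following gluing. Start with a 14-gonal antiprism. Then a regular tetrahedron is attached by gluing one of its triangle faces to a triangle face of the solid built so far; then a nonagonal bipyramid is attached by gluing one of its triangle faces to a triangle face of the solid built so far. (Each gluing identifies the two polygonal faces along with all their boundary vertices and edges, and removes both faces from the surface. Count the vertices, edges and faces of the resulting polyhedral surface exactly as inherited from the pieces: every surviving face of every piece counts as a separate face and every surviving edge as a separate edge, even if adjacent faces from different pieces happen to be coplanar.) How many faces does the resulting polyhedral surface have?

48

A 14-gonal antiprism: V=28, E=56, F=30.
Attach a regular tetrahedron (V=4, E=6, F=4) along a 3-gon: merge 3 vertices and 3 edges, delete both glued faces → V=29, E=59, F=32.
Attach a nonagonal bipyramid (V=11, E=27, F=18) along a 3-gon: merge 3 vertices and 3 edges, delete both glued faces → V=37, E=83, F=48.
Check: V − E + F = 37 − 83 + 48 = 2.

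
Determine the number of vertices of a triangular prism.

6

A prism on an n-gon has two n-gon bases and n rectangular sides: V = 2·3 = 6, E = 3·3 = 9, F = 3 + 2 = 5.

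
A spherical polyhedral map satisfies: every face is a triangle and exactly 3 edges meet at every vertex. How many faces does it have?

Each face has 3 edges and each edge borders two faces, so 2E = 3F.
Each vertex has degree 3, so 3V = 2E and hence V = 3F/3.
Euler: V − E + F = 2 ⇒ (3F/3) − (3F/2) + F = 2.
Multiply by 6: (6 − 9 + 6)F = 12, i.e. 3F = 12.
So F = 4, E = 3·4/2 = 6, V = 3·4/3 = 4.

4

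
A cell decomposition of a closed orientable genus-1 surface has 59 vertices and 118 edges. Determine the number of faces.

For a closed orientable surface of genus 1, χ = 2 − 2·1 = 0.
F = 0 − V + E = 0 − 59 + 118 = 59.

59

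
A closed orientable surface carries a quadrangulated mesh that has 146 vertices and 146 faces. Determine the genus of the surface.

1

Every face is a square, so 2E = 4·146 = 584, giving E = 292.
χ = V − E + F = 146 − 292 + 146 = 0.
For a closed orientable surface χ = 2 − 2g, so g = (2 − (0))/2 = 1.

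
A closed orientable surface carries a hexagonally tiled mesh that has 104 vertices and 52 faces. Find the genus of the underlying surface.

Every face is a hexagon, so 2E = 6·52 = 312, giving E = 156.
χ = V − E + F = 104 − 156 + 52 = 0.
For a closed orientable surface χ = 2 − 2g, so g = (2 − (0))/2 = 1.

1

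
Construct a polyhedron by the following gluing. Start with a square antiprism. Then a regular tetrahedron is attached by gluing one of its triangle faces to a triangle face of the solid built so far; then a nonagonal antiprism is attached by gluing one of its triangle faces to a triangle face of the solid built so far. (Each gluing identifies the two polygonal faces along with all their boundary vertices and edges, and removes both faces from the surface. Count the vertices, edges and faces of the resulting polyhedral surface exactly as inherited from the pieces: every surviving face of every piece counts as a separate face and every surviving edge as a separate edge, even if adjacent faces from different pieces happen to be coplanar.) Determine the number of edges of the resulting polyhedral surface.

52

A square antiprism: V=8, E=16, F=10.
Attach a regular tetrahedron (V=4, E=6, F=4) along a 3-gon: merge 3 vertices and 3 edges, delete both glued faces → V=9, E=19, F=12.
Attach a nonagonal antiprism (V=18, E=36, F=20) along a 3-gon: merge 3 vertices and 3 edges, delete both glued faces → V=24, E=52, F=30.
Check: V − E + F = 24 − 52 + 30 = 2.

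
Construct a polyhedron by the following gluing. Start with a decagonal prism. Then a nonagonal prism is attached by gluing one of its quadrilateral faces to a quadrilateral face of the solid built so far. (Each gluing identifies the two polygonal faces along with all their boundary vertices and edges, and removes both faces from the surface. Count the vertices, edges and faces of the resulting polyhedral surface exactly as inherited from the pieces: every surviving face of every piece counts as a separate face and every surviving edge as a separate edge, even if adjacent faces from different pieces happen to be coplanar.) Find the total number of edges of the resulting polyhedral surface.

53

A decagonal prism: V=20, E=30, F=12.
Attach a nonagonal prism (V=18, E=27, F=11) along a 4-gon: merge 4 vertices and 4 edges, delete both glued faces → V=34, E=53, F=21.
Check: V − E + F = 34 − 53 + 21 = 2.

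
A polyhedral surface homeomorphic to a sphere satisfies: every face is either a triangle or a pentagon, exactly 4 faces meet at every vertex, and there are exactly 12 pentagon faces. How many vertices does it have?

30

Let x be the number of triangles; then F = 12 + x.
Edge–face incidences: 2E = 5·12 + 3·x = 60 + 3x.
Every vertex has degree 4, so 4V = 2E.
Euler: V − E + F = 2 ⇒ (2E)/4 − E + (12 + x) = 2.
Multiply by 8: 2·(2E) − 4·(2E) + 8·(12 + x) = 16, i.e. 96 + 8x − 2·(60 + 3x) = 16.
Collecting terms: 2x − 24 = 16, so 2x = 40, so x = 20.
Then 2E = 60 + 3·20 = 120, so E = 60, V = 2E/4 = 30, F = 12 + 20 = 32.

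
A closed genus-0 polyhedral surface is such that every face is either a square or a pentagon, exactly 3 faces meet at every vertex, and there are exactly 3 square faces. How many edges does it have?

21

Let x be the number of pentagons; then F = 3 + x.
Edge–face incidences: 2E = 4·3 + 5·x = 12 + 5x.
Every vertex has degree 3, so 3V = 2E.
Euler: V − E + F = 2 ⇒ (2E)/3 − E + (3 + x) = 2.
Multiply by 6: 2·(2E) − 3·(2E) + 6·(3 + x) = 12, i.e. 18 + 6x − (12 + 5x) = 12.
Collecting terms: x + 6 = 12, so x = 6.
Then 2E = 12 + 5·6 = 42, so E = 21, V = 2E/3 = 14, F = 3 + 6 = 9.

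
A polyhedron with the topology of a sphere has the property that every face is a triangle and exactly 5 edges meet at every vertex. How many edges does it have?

Each face has 3 edges and each edge borders two faces, so 2E = 3F.
Each vertex has degree 5, so 5V = 2E and hence V = 3F/5.
Euler: V − E + F = 2 ⇒ (3F/5) − (3F/2) + F = 2.
Multiply by 10: (6 − 15 + 10)F = 20, i.e. 1F = 20.
So F = 20, E = 3·20/2 = 30, V = 3·20/5 = 12.

30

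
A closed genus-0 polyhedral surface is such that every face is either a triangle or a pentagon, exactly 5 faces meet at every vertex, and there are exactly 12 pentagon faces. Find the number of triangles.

80

Let x be the number of triangles; then F = 12 + x.
Edge–face incidences: 2E = 5·12 + 3·x = 60 + 3x.
Every vertex has degree 5, so 5V = 2E.
Euler: V − E + F = 2 ⇒ (2E)/5 − E + (12 + x) = 2.
Multiply by 10: 2·(2E) − 5·(2E) + 10·(12 + x) = 20, i.e. 120 + 10x − 3·(60 + 3x) = 20.
Collecting terms: x − 60 = 20, so x = 80.
Then 2E = 60 + 3·80 = 300, so E = 150, V = 2E/5 = 60, F = 12 + 80 = 92.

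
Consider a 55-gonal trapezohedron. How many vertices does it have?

112

The n-trapezohedron (dual of the n-antiprism) has V = 2·55 + 2 = 112, E = 4·55 = 220, F = 2·55 = 110.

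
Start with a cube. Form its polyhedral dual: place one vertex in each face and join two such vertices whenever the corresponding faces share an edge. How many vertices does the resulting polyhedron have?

The base solid has V = 8, E = 12, F = 6.
The dual swaps V and F and preserves E: V′ = F = 6, E′ = E = 12, F′ = V = 8.

6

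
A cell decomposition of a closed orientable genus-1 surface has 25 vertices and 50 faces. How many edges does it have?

75

For a closed orientable surface of genus 1, χ = 2 − 2·1 = 0.
E = V + F − (0) = 25 + 50 − (0) = 75.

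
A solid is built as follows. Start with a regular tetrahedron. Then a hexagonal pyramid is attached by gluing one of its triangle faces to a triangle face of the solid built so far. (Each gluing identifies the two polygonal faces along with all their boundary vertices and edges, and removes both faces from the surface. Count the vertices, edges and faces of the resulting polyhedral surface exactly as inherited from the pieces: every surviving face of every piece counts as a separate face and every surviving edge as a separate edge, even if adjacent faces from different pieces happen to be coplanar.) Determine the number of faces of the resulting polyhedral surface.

A regular tetrahedron: V=4, E=6, F=4.
Attach a hexagonal pyramid (V=7, E=12, F=7) along a 3-gon: merge 3 vertices and 3 edges, delete both glued faces → V=8, E=15, F=9.
Check: V − E + F = 8 − 15 + 9 = 2.

9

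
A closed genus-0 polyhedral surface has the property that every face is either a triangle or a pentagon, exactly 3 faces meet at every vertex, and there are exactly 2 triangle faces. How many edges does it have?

Let x be the number of pentagons; then F = 2 + x.
Edge–face incidences: 2E = 3·2 + 5·x = 6 + 5x.
Every vertex has degree 3, so 3V = 2E.
Euler: V − E + F = 2 ⇒ (2E)/3 − E + (2 + x) = 2.
Multiply by 6: 2·(2E) − 3·(2E) + 6·(2 + x) = 12, i.e. 12 + 6x − (6 + 5x) = 12.
Collecting terms: x + 6 = 12, so x = 6.
Then 2E = 6 + 5·6 = 36, so E = 18, V = 2E/3 = 12, F = 2 + 6 = 8.

18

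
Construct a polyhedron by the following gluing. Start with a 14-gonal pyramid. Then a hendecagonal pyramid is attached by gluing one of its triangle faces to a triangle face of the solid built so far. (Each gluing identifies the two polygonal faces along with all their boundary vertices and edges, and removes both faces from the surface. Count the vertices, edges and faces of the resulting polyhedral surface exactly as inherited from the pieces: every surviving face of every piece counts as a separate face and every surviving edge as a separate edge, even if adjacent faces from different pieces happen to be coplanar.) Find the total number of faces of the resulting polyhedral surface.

A 14-gonal pyramid: V=15, E=28, F=15.
Attach a hendecagonal pyramid (V=12, E=22, F=12) along a 3-gon: merge 3 vertices and 3 edges, delete both glued faces → V=24, E=47, F=25.
Check: V − E + F = 24 − 47 + 25 = 2.

25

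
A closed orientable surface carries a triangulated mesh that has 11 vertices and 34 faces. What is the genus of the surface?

4

Every face is a triangle, so 2E = 3·34 = 102, giving E = 51.
χ = V − E + F = 11 − 51 + 34 = -6.
For a closed orientable surface χ = 2 − 2g, so g = (2 − (-6))/2 = 4.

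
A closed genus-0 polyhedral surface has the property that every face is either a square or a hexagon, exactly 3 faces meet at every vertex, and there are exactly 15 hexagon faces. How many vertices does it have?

38

Let x be the number of squares; then F = 15 + x.
Edge–face incidences: 2E = 6·15 + 4·x = 90 + 4x.
Every vertex has degree 3, so 3V = 2E.
Euler: V − E + F = 2 ⇒ (2E)/3 − E + (15 + x) = 2.
Multiply by 6: 2·(2E) − 3·(2E) + 6·(15 + x) = 12, i.e. 90 + 6x − (90 + 4x) = 12.
Collecting terms: 2x = 12, so x = 6.
Then 2E = 90 + 4·6 = 114, so E = 57, V = 2E/3 = 38, F = 15 + 6 = 21.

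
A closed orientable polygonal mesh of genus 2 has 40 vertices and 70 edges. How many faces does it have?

For a closed orientable surface of genus 2, χ = 2 − 2·2 = -2.
F = -2 − V + E = -2 − 40 + 70 = 28.

28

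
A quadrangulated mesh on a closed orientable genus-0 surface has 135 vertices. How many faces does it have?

133

χ = 2 − 2·0 = 2, and every face is a square so 4F = 2E.
V − E + F = 2 with E = 4F/2 gives 135 − (4/2 − 1)·F = 2, so F = 133 and E = 266.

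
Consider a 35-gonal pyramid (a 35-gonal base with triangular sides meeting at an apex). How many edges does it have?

70

A pyramid on an n-gon base has one n-gon and n triangles: V = 35 + 1 = 36, E = 2·35 = 70, F = 35 + 1 = 36.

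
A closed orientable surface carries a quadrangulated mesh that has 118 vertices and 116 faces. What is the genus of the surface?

Every face is a square, so 2E = 4·116 = 464, giving E = 232.
χ = V − E + F = 118 − 232 + 116 = 2.
For a closed orientable surface χ = 2 − 2g, so g = (2 − (2))/2 = 0.

0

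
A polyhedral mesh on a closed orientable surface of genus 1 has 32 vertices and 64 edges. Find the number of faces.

32

For a closed orientable surface of genus 1, χ = 2 − 2·1 = 0.
F = 0 − V + E = 0 − 32 + 64 = 32.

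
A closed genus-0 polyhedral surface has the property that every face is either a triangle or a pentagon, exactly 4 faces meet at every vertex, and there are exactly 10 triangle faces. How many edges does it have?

Let x be the number of pentagons; then F = 10 + x.
Edge–face incidences: 2E = 3·10 + 5·x = 30 + 5x.
Every vertex has degree 4, so 4V = 2E.
Euler: V − E + F = 2 ⇒ (2E)/4 − E + (10 + x) = 2.
Multiply by 8: 2·(2E) − 4·(2E) + 8·(10 + x) = 16, i.e. 80 + 8x − 2·(30 + 5x) = 16.
Collecting terms: −2x + 20 = 16, so −2x = −4, so x = 2.
Then 2E = 30 + 5·2 = 40, so E = 20, V = 2E/4 = 10, F = 10 + 2 = 12.

20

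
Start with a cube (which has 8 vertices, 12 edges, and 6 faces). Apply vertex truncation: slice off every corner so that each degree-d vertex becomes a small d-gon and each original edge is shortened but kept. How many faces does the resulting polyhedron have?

Truncation replaces each original edge-end by a new vertex, so V′ = 2E = 24.
Each original edge survives, and each old vertex of degree d contributes d new edges; summing degrees gives Σd = 2E, so E′ = E + 2E = 3E = 36.
Each original face survives and each original vertex becomes one new face: F′ = F + V = 14.

14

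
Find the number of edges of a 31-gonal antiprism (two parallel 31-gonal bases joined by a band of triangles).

An antiprism on an n-gon has two n-gon caps and 2n triangles: V = 2·31 = 62, E = 4·31 = 124, F = 2·31 + 2 = 64.

124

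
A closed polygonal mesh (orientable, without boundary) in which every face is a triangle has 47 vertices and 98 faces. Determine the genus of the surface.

Every face is a triangle, so 2E = 3·98 = 294, giving E = 147.
χ = V − E + F = 47 − 147 + 98 = -2.
For a closed orientable surface χ = 2 − 2g, so g = (2 − (-2))/2 = 2.

2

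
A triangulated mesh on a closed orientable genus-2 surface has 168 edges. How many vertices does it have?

54

χ = 2 − 2·2 = -2, and every face is a triangle so 3F = 2E.
F = 2E/3 = 112. Then V = -2 + E − F = -2 + 168 − 112 = 54.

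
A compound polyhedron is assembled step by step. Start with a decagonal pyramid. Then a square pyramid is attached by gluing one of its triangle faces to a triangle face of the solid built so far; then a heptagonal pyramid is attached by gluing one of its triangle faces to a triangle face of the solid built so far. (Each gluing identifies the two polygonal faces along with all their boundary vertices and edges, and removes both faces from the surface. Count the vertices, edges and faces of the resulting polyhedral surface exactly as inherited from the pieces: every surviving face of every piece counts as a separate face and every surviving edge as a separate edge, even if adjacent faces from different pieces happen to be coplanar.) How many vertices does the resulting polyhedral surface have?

A decagonal pyramid: V=11, E=20, F=11.
Attach a square pyramid (V=5, E=8, F=5) along a 3-gon: merge 3 vertices and 3 edges, delete both glued faces → V=13, E=25, F=14.
Attach a heptagonal pyramid (V=8, E=14, F=8) along a 3-gon: merge 3 vertices and 3 edges, delete both glued faces → V=18, E=36, F=20.
Check: V − E + F = 18 − 36 + 20 = 2.

18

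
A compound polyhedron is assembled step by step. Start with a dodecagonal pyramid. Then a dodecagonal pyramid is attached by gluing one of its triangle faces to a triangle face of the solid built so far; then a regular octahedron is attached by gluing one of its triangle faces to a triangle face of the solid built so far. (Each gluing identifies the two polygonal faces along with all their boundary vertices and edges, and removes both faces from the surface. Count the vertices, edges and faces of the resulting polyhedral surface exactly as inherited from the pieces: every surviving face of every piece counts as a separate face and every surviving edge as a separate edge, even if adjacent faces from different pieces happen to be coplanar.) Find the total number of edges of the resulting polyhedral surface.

A dodecagonal pyramid: V=13, E=24, F=13.
Attach a dodecagonal pyramid (V=13, E=24, F=13) along a 3-gon: merge 3 vertices and 3 edges, delete both glued faces → V=23, E=45, F=24.
Attach a regular octahedron (V=6, E=12, F=8) along a 3-gon: merge 3 vertices and 3 edges, delete both glued faces → V=26, E=54, F=30.
Check: V − E + F = 26 − 54 + 30 = 2.

54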